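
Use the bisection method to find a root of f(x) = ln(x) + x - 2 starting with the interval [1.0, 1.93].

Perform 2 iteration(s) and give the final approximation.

f(x) = ln(x) + x - 2
Initial interval: [1.0, 1.93]

Iteration 1:
  c_1 = (1.000000 + 1.930000)/2 = 1.465000
  f(c_1) = f(1.465000) = -0.153145
  f(a) × f(c) ≥ 0, new interval: [1.465000, 1.930000]
Iteration 2:
  c_2 = (1.465000 + 1.930000)/2 = 1.697500
  f(c_2) = f(1.697500) = 0.226657
  f(a) × f(c) < 0, new interval: [1.465000, 1.697500]

After 2 iteration(s), the approximation is c_2 = 1.697500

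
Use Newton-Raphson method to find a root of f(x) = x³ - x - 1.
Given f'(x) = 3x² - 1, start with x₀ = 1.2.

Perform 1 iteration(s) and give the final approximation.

f(x) = x³ - x - 1
f'(x) = 3x² - 1
x₀ = 1.2

Newton-Raphson formula: x_{n+1} = x_n - f(x_n)/f'(x_n)

Iteration 1:
  f(1.200000) = -0.472000
  f'(1.200000) = 3.320000
  x_1 = 1.200000 - (-0.472000)/3.320000 = 1.342169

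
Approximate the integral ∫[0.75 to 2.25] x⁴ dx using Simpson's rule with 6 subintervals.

f(x) = x⁴
a = 0.75, b = 2.25, n = 6
h = (b - a)/n = 0.250000

Simpson's rule: (h/3)[f(x₀) + 4f(x₁) + 2f(x₂) + ... + f(xₙ)]

x_0 = 0.7500, f(x_0) = 0.316406, coefficient = 1
x_1 = 1.0000, f(x_1) = 1.000000, coefficient = 4
x_2 = 1.2500, f(x_2) = 2.441406, coefficient = 2
x_3 = 1.5000, f(x_3) = 5.062500, coefficient = 4
x_4 = 1.7500, f(x_4) = 9.378906, coefficient = 2
x_5 = 2.0000, f(x_5) = 16.000000, coefficient = 4
x_6 = 2.2500, f(x_6) = 25.628906, coefficient = 1

I ≈ (0.250000/3) × 137.835938 = 11.486328
Exact value: 11.485547
Error: 0.000781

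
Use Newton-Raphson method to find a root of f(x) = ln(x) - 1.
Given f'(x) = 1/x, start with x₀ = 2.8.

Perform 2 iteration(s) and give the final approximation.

f(x) = ln(x) - 1
f'(x) = 1/x
x₀ = 2.8

Newton-Raphson formula: x_{n+1} = x_n - f(x_n)/f'(x_n)

Iteration 1:
  f(2.800000) = 0.029619
  f'(2.800000) = 0.357143
  x_1 = 2.800000 - 0.029619/0.357143 = 2.717066
Iteration 2:
  f(2.717066) = -0.000448
  f'(2.717066) = 0.368044
  x_2 = 2.717066 - (-0.000448)/0.368044 = 2.718282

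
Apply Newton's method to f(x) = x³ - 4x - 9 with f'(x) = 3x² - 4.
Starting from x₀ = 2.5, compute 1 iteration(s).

f(x) = x³ - 4x - 9
f'(x) = 3x² - 4
x₀ = 2.5

Newton-Raphson formula: x_{n+1} = x_n - f(x_n)/f'(x_n)

Iteration 1:
  f(2.500000) = -3.375000
  f'(2.500000) = 14.750000
  x_1 = 2.500000 - (-3.375000)/14.750000 = 2.728814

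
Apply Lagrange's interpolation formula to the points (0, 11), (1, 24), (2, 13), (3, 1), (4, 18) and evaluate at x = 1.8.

Lagrange interpolation formula:
P(x) = Σ yᵢ × Lᵢ(x)
where Lᵢ(x) = Π_{j≠i} (x - xⱼ)/(xᵢ - xⱼ)

L_0(1.8) = (1.8 - 1)/(0 - 1) × (1.8 - 2)/(0 - 2) × (1.8 - 3)/(0 - 3) × (1.8 - 4)/(0 - 4) = -0.017600
L_1(1.8) = (1.8 - 0)/(1 - 0) × (1.8 - 2)/(1 - 2) × (1.8 - 3)/(1 - 3) × (1.8 - 4)/(1 - 4) = 0.158400
L_2(1.8) = (1.8 - 0)/(2 - 0) × (1.8 - 1)/(2 - 1) × (1.8 - 3)/(2 - 3) × (1.8 - 4)/(2 - 4) = 0.950400
L_3(1.8) = (1.8 - 0)/(3 - 0) × (1.8 - 1)/(3 - 1) × (1.8 - 2)/(3 - 2) × (1.8 - 4)/(3 - 4) = -0.105600
L_4(1.8) = (1.8 - 0)/(4 - 0) × (1.8 - 1)/(4 - 1) × (1.8 - 2)/(4 - 2) × (1.8 - 3)/(4 - 3) = 0.014400

P(1.8) = 11×L_0(1.8) + 24×L_1(1.8) + 13×L_2(1.8) + 1×L_3(1.8) + 18×L_4(1.8)
P(1.8) = 16.116800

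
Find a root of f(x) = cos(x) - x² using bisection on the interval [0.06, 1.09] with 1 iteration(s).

f(x) = cos(x) - x²
Initial interval: [0.06, 1.09]

Iteration 1:
  c_1 = (0.060000 + 1.090000)/2 = 0.575000
  f(c_1) = f(0.575000) = 0.508567
  f(a) × f(c) ≥ 0, new interval: [0.575000, 1.090000]

After 1 iteration(s), the approximation is c_1 = 0.575000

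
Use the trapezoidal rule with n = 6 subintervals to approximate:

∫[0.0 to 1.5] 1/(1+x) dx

f(x) = 1/(1+x)
a = 0.0, b = 1.5, n = 6
h = (b - a)/n = 0.250000

Trapezoidal rule: (h/2)[f(x₀) + 2f(x₁) + 2f(x₂) + ... + f(xₙ)]

x_0 = 0.0000, f(x_0) = 1.000000, coefficient = 1
x_1 = 0.2500, f(x_1) = 0.800000, coefficient = 2
x_2 = 0.5000, f(x_2) = 0.666667, coefficient = 2
x_3 = 0.7500, f(x_3) = 0.571429, coefficient = 2
x_4 = 1.0000, f(x_4) = 0.500000, coefficient = 2
x_5 = 1.2500, f(x_5) = 0.444444, coefficient = 2
x_6 = 1.5000, f(x_6) = 0.400000, coefficient = 1

I ≈ (0.250000/2) × 7.365079 = 0.920635
Exact value: 0.916291
Error: 0.004344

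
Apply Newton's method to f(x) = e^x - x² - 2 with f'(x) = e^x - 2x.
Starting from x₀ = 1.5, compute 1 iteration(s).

f(x) = e^x - x² - 2
f'(x) = e^x - 2x
x₀ = 1.5

Newton-Raphson formula: x_{n+1} = x_n - f(x_n)/f'(x_n)

Iteration 1:
  f(1.500000) = 0.231689
  f'(1.500000) = 1.481689
  x_1 = 1.500000 - 0.231689/1.481689 = 1.343632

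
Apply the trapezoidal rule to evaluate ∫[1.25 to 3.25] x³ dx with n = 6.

f(x) = x³
a = 1.25, b = 3.25, n = 6
h = (b - a)/n = 0.333333

Trapezoidal rule: (h/2)[f(x₀) + 2f(x₁) + 2f(x₂) + ... + f(xₙ)]

x_0 = 1.2500, f(x_0) = 1.953125, coefficient = 1
x_1 = 1.5833, f(x_1) = 3.969329, coefficient = 2
x_2 = 1.9167, f(x_2) = 7.041088, coefficient = 2
x_3 = 2.2500, f(x_3) = 11.390625, coefficient = 2
x_4 = 2.5833, f(x_4) = 17.240162, coefficient = 2
x_5 = 2.9167, f(x_5) = 24.811921, coefficient = 2
x_6 = 3.2500, f(x_6) = 34.328125, coefficient = 1

I ≈ (0.333333/2) × 165.187500 = 27.531250
Exact value: 27.281250
Error: 0.250000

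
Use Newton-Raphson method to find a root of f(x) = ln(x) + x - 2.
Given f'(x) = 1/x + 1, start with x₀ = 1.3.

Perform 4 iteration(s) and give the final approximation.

f(x) = ln(x) + x - 2
f'(x) = 1/x + 1
x₀ = 1.3

Newton-Raphson formula: x_{n+1} = x_n - f(x_n)/f'(x_n)

Iteration 1:
  f(1.300000) = -0.437636
  f'(1.300000) = 1.769231
  x_1 = 1.300000 - (-0.437636)/1.769231 = 1.547359
Iteration 2:
  f(1.547359) = -0.016091
  f'(1.547359) = 1.646262
  x_2 = 1.547359 - (-0.016091)/1.646262 = 1.557134
Iteration 3:
  f(1.557134) = -0.000020
  f'(1.557134) = 1.642206
  x_3 = 1.557134 - (-0.000020)/1.642206 = 1.557146
Iteration 4:
  f(1.557146) = 0.000000
  f'(1.557146) = 1.642201
  x_4 = 1.557146 - 0.000000/1.642201 = 1.557146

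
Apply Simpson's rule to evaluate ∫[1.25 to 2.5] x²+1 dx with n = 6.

f(x) = x²+1
a = 1.25, b = 2.5, n = 6
h = (b - a)/n = 0.208333

Simpson's rule: (h/3)[f(x₀) + 4f(x₁) + 2f(x₂) + ... + f(xₙ)]

x_0 = 1.2500, f(x_0) = 2.562500, coefficient = 1
x_1 = 1.4583, f(x_1) = 3.126736, coefficient = 4
x_2 = 1.6667, f(x_2) = 3.777778, coefficient = 2
x_3 = 1.8750, f(x_3) = 4.515625, coefficient = 4
x_4 = 2.0833, f(x_4) = 5.340278, coefficient = 2
x_5 = 2.2917, f(x_5) = 6.251736, coefficient = 4
x_6 = 2.5000, f(x_6) = 7.250000, coefficient = 1

I ≈ (0.208333/3) × 83.625000 = 5.807292
Exact value: 5.807292
Error: 0.000000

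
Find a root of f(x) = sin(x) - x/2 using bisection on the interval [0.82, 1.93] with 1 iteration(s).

f(x) = sin(x) - x/2
Initial interval: [0.82, 1.93]

Iteration 1:
  c_1 = (0.820000 + 1.930000)/2 = 1.375000
  f(c_1) = f(1.375000) = 0.293393
  f(a) × f(c) ≥ 0, new interval: [1.375000, 1.930000]

After 1 iteration(s), the approximation is c_1 = 1.375000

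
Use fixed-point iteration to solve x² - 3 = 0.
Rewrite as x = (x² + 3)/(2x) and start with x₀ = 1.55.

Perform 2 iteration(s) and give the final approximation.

Equation: x² - 3 = 0
Fixed-point form: x = (x² + 3)/(2x)
x₀ = 1.55

x_1 = g(1.550000) = 1.742742
x_2 = g(1.742742) = 1.732084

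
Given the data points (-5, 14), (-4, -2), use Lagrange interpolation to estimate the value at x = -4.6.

Lagrange interpolation formula:
P(x) = Σ yᵢ × Lᵢ(x)
where Lᵢ(x) = Π_{j≠i} (x - xⱼ)/(xᵢ - xⱼ)

L_0(-4.6) = (-4.6 - (-4))/(-5 - (-4)) = 0.600000
L_1(-4.6) = (-4.6 - (-5))/(-4 - (-5)) = 0.400000

P(-4.6) = 14×L_0(-4.6) + (-2)×L_1(-4.6)
P(-4.6) = 7.600000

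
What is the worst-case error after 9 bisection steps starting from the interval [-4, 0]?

Bisection error bound: |error| ≤ (b-a)/2^n
|error| ≤ (0 - (-4))/2^9 = 4/2^9
|error| ≤ 0.0078125000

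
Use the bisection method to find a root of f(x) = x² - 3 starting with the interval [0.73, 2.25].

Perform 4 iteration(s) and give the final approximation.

f(x) = x² - 3
Initial interval: [0.73, 2.25]

Iteration 1:
  c_1 = (0.730000 + 2.250000)/2 = 1.490000
  f(c_1) = f(1.490000) = -0.779900
  f(a) × f(c) ≥ 0, new interval: [1.490000, 2.250000]
Iteration 2:
  c_2 = (1.490000 + 2.250000)/2 = 1.870000
  f(c_2) = f(1.870000) = 0.496900
  f(a) × f(c) < 0, new interval: [1.490000, 1.870000]
Iteration 3:
  c_3 = (1.490000 + 1.870000)/2 = 1.680000
  f(c_3) = f(1.680000) = -0.177600
  f(a) × f(c) ≥ 0, new interval: [1.680000, 1.870000]
Iteration 4:
  c_4 = (1.680000 + 1.870000)/2 = 1.775000
  f(c_4) = f(1.775000) = 0.150625
  f(a) × f(c) < 0, new interval: [1.680000, 1.775000]

After 4 iteration(s), the approximation is c_4 = 1.775000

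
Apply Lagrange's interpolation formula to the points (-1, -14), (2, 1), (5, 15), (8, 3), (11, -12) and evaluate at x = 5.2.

Lagrange interpolation formula:
P(x) = Σ yᵢ × Lᵢ(x)
where Lᵢ(x) = Π_{j≠i} (x - xⱼ)/(xᵢ - xⱼ)

L_0(5.2) = (5.2 - 2)/(-1 - 2) × (5.2 - 5)/(-1 - 5) × (5.2 - 8)/(-1 - 8) × (5.2 - 11)/(-1 - 11) = 0.005347
L_1(5.2) = (5.2 - (-1))/(2 - (-1)) × (5.2 - 5)/(2 - 5) × (5.2 - 8)/(2 - 8) × (5.2 - 11)/(2 - 11) = -0.041435
L_2(5.2) = (5.2 - (-1))/(5 - (-1)) × (5.2 - 2)/(5 - 2) × (5.2 - 8)/(5 - 8) × (5.2 - 11)/(5 - 11) = 0.994449
L_3(5.2) = (5.2 - (-1))/(8 - (-1)) × (5.2 - 2)/(8 - 2) × (5.2 - 5)/(8 - 5) × (5.2 - 11)/(8 - 11) = 0.047355
L_4(5.2) = (5.2 - (-1))/(11 - (-1)) × (5.2 - 2)/(11 - 2) × (5.2 - 5)/(11 - 5) × (5.2 - 8)/(11 - 8) = -0.005715

P(5.2) = (-14)×L_0(5.2) + 1×L_1(5.2) + 15×L_2(5.2) + 3×L_3(5.2) + (-12)×L_4(5.2)
P(5.2) = 15.011101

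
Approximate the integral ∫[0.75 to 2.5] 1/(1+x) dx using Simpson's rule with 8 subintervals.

f(x) = 1/(1+x)
a = 0.75, b = 2.5, n = 8
h = (b - a)/n = 0.218750

Simpson's rule: (h/3)[f(x₀) + 4f(x₁) + 2f(x₂) + ... + f(xₙ)]

x_0 = 0.7500, f(x_0) = 0.571429, coefficient = 1
x_1 = 0.9688, f(x_1) = 0.507937, coefficient = 4
x_2 = 1.1875, f(x_2) = 0.457143, coefficient = 2
x_3 = 1.4062, f(x_3) = 0.415584, coefficient = 4
x_4 = 1.6250, f(x_4) = 0.380952, coefficient = 2
x_5 = 1.8438, f(x_5) = 0.351648, coefficient = 4
x_6 = 2.0625, f(x_6) = 0.326531, coefficient = 2
x_7 = 2.2812, f(x_7) = 0.304762, coefficient = 4
x_8 = 2.5000, f(x_8) = 0.285714, coefficient = 1

I ≈ (0.218750/3) × 9.506119 = 0.693155
Exact value: 0.693147
Error: 0.000007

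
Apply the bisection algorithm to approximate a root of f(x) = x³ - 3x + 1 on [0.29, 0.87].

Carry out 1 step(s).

f(x) = x³ - 3x + 1
Initial interval: [0.29, 0.87]

Iteration 1:
  c_1 = (0.290000 + 0.870000)/2 = 0.580000
  f(c_1) = f(0.580000) = -0.544888
  f(a) × f(c) < 0, new interval: [0.290000, 0.580000]

After 1 iteration(s), the approximation is c_1 = 0.580000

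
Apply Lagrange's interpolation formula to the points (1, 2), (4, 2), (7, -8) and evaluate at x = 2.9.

Lagrange interpolation formula:
P(x) = Σ yᵢ × Lᵢ(x)
where Lᵢ(x) = Π_{j≠i} (x - xⱼ)/(xᵢ - xⱼ)

L_0(2.9) = (2.9 - 4)/(1 - 4) × (2.9 - 7)/(1 - 7) = 0.250556
L_1(2.9) = (2.9 - 1)/(4 - 1) × (2.9 - 7)/(4 - 7) = 0.865556
L_2(2.9) = (2.9 - 1)/(7 - 1) × (2.9 - 4)/(7 - 4) = -0.116111

P(2.9) = 2×L_0(2.9) + 2×L_1(2.9) + (-8)×L_2(2.9)
P(2.9) = 3.161111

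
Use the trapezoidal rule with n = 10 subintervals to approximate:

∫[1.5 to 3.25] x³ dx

f(x) = x³
a = 1.5, b = 3.25, n = 10
h = (b - a)/n = 0.175000

Trapezoidal rule: (h/2)[f(x₀) + 2f(x₁) + 2f(x₂) + ... + f(xₙ)]

x_0 = 1.5000, f(x_0) = 3.375000, coefficient = 1
x_1 = 1.6750, f(x_1) = 4.699422, coefficient = 2
x_2 = 1.8500, f(x_2) = 6.331625, coefficient = 2
x_3 = 2.0250, f(x_3) = 8.303766, coefficient = 2
x_4 = 2.2000, f(x_4) = 10.648000, coefficient = 2
x_5 = 2.3750, f(x_5) = 13.396484, coefficient = 2
x_6 = 2.5500, f(x_6) = 16.581375, coefficient = 2
x_7 = 2.7250, f(x_7) = 20.234828, coefficient = 2
x_8 = 2.9000, f(x_8) = 24.389000, coefficient = 2
x_9 = 3.0750, f(x_9) = 29.076047, coefficient = 2
x_10 = 3.2500, f(x_10) = 34.328125, coefficient = 1

I ≈ (0.175000/2) × 305.024219 = 26.689619
Exact value: 26.625977
Error: 0.063643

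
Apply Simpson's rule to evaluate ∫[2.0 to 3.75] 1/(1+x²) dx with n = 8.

f(x) = 1/(1+x²)
a = 2.0, b = 3.75, n = 8
h = (b - a)/n = 0.218750

Simpson's rule: (h/3)[f(x₀) + 4f(x₁) + 2f(x₂) + ... + f(xₙ)]

x_0 = 2.0000, f(x_0) = 0.200000, coefficient = 1
x_1 = 2.2188, f(x_1) = 0.168838, coefficient = 4
x_2 = 2.4375, f(x_2) = 0.144063, coefficient = 2
x_3 = 2.6562, f(x_3) = 0.124136, coefficient = 4
x_4 = 2.8750, f(x_4) = 0.107926, coefficient = 2
x_5 = 3.0938, f(x_5) = 0.094596, coefficient = 4
x_6 = 3.3125, f(x_6) = 0.083524, coefficient = 2
x_7 = 3.5312, f(x_7) = 0.074241, coefficient = 4
x_8 = 3.7500, f(x_8) = 0.066390, coefficient = 1

I ≈ (0.218750/3) × 2.784656 = 0.203048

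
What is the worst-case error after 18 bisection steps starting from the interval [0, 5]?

Bisection error bound: |error| ≤ (b-a)/2^n
|error| ≤ (5 - 0)/2^18 = 5/2^18
|error| ≤ 0.0000190735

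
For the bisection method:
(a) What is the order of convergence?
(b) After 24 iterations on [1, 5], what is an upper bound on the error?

(a) Bisection has linear (order 1) convergence; the error is halved each step.

(b) Error bound = (b-a)/2^n = (5 - 1)/2^{24}
    = 4/2^{24}

(a) 1 (linear); (b) error ≤ 2.38e-07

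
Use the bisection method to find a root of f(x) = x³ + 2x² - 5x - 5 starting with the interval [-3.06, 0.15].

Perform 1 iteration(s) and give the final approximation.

f(x) = x³ + 2x² - 5x - 5
Initial interval: [-3.06, 0.15]

Iteration 1:
  c_1 = (-3.060000 + 0.150000)/2 = -1.455000
  f(c_1) = f(-1.455000) = 3.428779
  f(a) × f(c) ≥ 0, new interval: [-1.455000, 0.150000]

After 1 iteration(s), the approximation is c_1 = -1.455000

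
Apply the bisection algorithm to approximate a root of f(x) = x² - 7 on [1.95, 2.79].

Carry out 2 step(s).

f(x) = x² - 7
Initial interval: [1.95, 2.79]

Iteration 1:
  c_1 = (1.950000 + 2.790000)/2 = 2.370000
  f(c_1) = f(2.370000) = -1.383100
  f(a) × f(c) ≥ 0, new interval: [2.370000, 2.790000]
Iteration 2:
  c_2 = (2.370000 + 2.790000)/2 = 2.580000
  f(c_2) = f(2.580000) = -0.343600
  f(a) × f(c) ≥ 0, new interval: [2.580000, 2.790000]

After 2 iteration(s), the approximation is c_2 = 2.580000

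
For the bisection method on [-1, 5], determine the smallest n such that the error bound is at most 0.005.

We need (b-a)/2^n ≤ 0.005
(5 - (-1))/2^n ≤ 0.005
6/2^n ≤ 0.005
2^n ≥ 1200
n ≥ log₂(1200) = 10.23
n ≥ 11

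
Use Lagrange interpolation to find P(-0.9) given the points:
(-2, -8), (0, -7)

Lagrange interpolation formula:
P(x) = Σ yᵢ × Lᵢ(x)
where Lᵢ(x) = Π_{j≠i} (x - xⱼ)/(xᵢ - xⱼ)

L_0(-0.9) = (-0.9 - 0)/(-2 - 0) = 0.450000
L_1(-0.9) = (-0.9 - (-2))/(0 - (-2)) = 0.550000

P(-0.9) = (-8)×L_0(-0.9) + (-7)×L_1(-0.9)
P(-0.9) = -7.450000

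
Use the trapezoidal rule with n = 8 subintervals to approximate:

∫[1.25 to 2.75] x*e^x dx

f(x) = x*e^x
a = 1.25, b = 2.75, n = 8
h = (b - a)/n = 0.187500

Trapezoidal rule: (h/2)[f(x₀) + 2f(x₁) + 2f(x₂) + ... + f(xₙ)]

x_0 = 1.2500, f(x_0) = 4.362929, coefficient = 1
x_1 = 1.4375, f(x_1) = 6.052101, coefficient = 2
x_2 = 1.6250, f(x_2) = 8.252431, coefficient = 2
x_3 = 1.8125, f(x_3) = 11.102909, coefficient = 2
x_4 = 2.0000, f(x_4) = 14.778112, coefficient = 2
x_5 = 2.1875, f(x_5) = 19.496975, coefficient = 2
x_6 = 2.3750, f(x_6) = 25.533656, coefficient = 2
x_7 = 2.5625, f(x_7) = 33.231006, coefficient = 2
x_8 = 2.7500, f(x_8) = 43.017238, coefficient = 1

I ≈ (0.187500/2) × 284.274546 = 26.650739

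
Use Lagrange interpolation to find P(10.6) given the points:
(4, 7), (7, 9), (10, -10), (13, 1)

Lagrange interpolation formula:
P(x) = Σ yᵢ × Lᵢ(x)
where Lᵢ(x) = Π_{j≠i} (x - xⱼ)/(xᵢ - xⱼ)

L_0(10.6) = (10.6 - 7)/(4 - 7) × (10.6 - 10)/(4 - 10) × (10.6 - 13)/(4 - 13) = 0.032000
L_1(10.6) = (10.6 - 4)/(7 - 4) × (10.6 - 10)/(7 - 10) × (10.6 - 13)/(7 - 13) = -0.176000
L_2(10.6) = (10.6 - 4)/(10 - 4) × (10.6 - 7)/(10 - 7) × (10.6 - 13)/(10 - 13) = 1.056000
L_3(10.6) = (10.6 - 4)/(13 - 4) × (10.6 - 7)/(13 - 7) × (10.6 - 10)/(13 - 10) = 0.088000

P(10.6) = 7×L_0(10.6) + 9×L_1(10.6) + (-10)×L_2(10.6) + 1×L_3(10.6)
P(10.6) = -11.832000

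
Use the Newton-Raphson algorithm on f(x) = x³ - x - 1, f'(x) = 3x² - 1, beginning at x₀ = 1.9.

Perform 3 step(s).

f(x) = x³ - x - 1
f'(x) = 3x² - 1
x₀ = 1.9

Newton-Raphson formula: x_{n+1} = x_n - f(x_n)/f'(x_n)

Iteration 1:
  f(1.900000) = 3.959000
  f'(1.900000) = 9.830000
  x_1 = 1.900000 - 3.959000/9.830000 = 1.497253
Iteration 2:
  f(1.497253) = 0.859240
  f'(1.497253) = 5.725302
  x_2 = 1.497253 - 0.859240/5.725302 = 1.347176
Iteration 3:
  f(1.347176) = 0.097789
  f'(1.347176) = 4.444646
  x_3 = 1.347176 - 0.097789/4.444646 = 1.325174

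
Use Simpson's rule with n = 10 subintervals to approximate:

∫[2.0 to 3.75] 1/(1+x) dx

f(x) = 1/(1+x)
a = 2.0, b = 3.75, n = 10
h = (b - a)/n = 0.175000

Simpson's rule: (h/3)[f(x₀) + 4f(x₁) + 2f(x₂) + ... + f(xₙ)]

x_0 = 2.0000, f(x_0) = 0.333333, coefficient = 1
x_1 = 2.1750, f(x_1) = 0.314961, coefficient = 4
x_2 = 2.3500, f(x_2) = 0.298507, coefficient = 2
x_3 = 2.5250, f(x_3) = 0.283688, coefficient = 4
x_4 = 2.7000, f(x_4) = 0.270270, coefficient = 2
x_5 = 2.8750, f(x_5) = 0.258065, coefficient = 4
x_6 = 3.0500, f(x_6) = 0.246914, coefficient = 2
x_7 = 3.2250, f(x_7) = 0.236686, coefficient = 4
x_8 = 3.4000, f(x_8) = 0.227273, coefficient = 2
x_9 = 3.5750, f(x_9) = 0.218579, coefficient = 4
x_10 = 3.7500, f(x_10) = 0.210526, coefficient = 1

I ≈ (0.175000/3) × 7.877703 = 0.459533
Exact value: 0.459532
Error: 0.000000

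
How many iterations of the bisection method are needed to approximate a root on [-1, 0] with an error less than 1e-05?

We need (b-a)/2^n ≤ 1e-05
(0 - (-1))/2^n ≤ 1e-05
1/2^n ≤ 1e-05
2^n ≥ 100000
n ≥ log₂(100000) = 16.61
n ≥ 17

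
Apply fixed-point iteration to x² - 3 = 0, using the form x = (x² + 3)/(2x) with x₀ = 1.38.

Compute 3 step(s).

Equation: x² - 3 = 0
Fixed-point form: x = (x² + 3)/(2x)
x₀ = 1.38

x_1 = g(1.380000) = 1.776957
x_2 = g(1.776957) = 1.732618
x_3 = g(1.732618) = 1.732051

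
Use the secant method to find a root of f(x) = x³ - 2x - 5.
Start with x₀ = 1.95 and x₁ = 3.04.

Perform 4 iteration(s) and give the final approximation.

f(x) = x³ - 2x - 5
x₀ = 1.95, x₁ = 3.04

Secant formula: x_{n+1} = x_n - f(x_n)(x_n - x_{n-1})/(f(x_n) - f(x_{n-1}))

Iteration 1:
  f(1.950000) = -1.485125
  f(3.040000) = 17.014464
  x_2 = 3.040000 - 17.014464×(3.040000 - 1.950000)/(17.014464 - (-1.485125))
       = 2.037504
Iteration 2:
  f(3.040000) = 17.014464
  f(2.037504) = -0.616469
  x_3 = 2.037504 - (-0.616469)×(2.037504 - 3.040000)/(-0.616469 - 17.014464)
       = 2.072556
Iteration 3:
  f(2.037504) = -0.616469
  f(2.072556) = -0.242468
  x_4 = 2.072556 - (-0.242468)×(2.072556 - 2.037504)/(-0.242468 - (-0.616469))
       = 2.095281
Iteration 4:
  f(2.072556) = -0.242468
  f(2.095281) = 0.008147
  x_5 = 2.095281 - 0.008147×(2.095281 - 2.072556)/(0.008147 - (-0.242468))
       = 2.094542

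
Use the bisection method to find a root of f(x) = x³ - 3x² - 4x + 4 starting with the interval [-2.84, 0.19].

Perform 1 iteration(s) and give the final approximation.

f(x) = x³ - 3x² - 4x + 4
Initial interval: [-2.84, 0.19]

Iteration 1:
  c_1 = (-2.840000 + 0.190000)/2 = -1.325000
  f(c_1) = f(-1.325000) = 1.706922
  f(a) × f(c) < 0, new interval: [-2.840000, -1.325000]

After 1 iteration(s), the approximation is c_1 = -1.325000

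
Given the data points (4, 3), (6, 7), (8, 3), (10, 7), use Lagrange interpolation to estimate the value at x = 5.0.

Lagrange interpolation formula:
P(x) = Σ yᵢ × Lᵢ(x)
where Lᵢ(x) = Π_{j≠i} (x - xⱼ)/(xᵢ - xⱼ)

L_0(5.0) = (5.0 - 6)/(4 - 6) × (5.0 - 8)/(4 - 8) × (5.0 - 10)/(4 - 10) = 0.312500
L_1(5.0) = (5.0 - 4)/(6 - 4) × (5.0 - 8)/(6 - 8) × (5.0 - 10)/(6 - 10) = 0.937500
L_2(5.0) = (5.0 - 4)/(8 - 4) × (5.0 - 6)/(8 - 6) × (5.0 - 10)/(8 - 10) = -0.312500
L_3(5.0) = (5.0 - 4)/(10 - 4) × (5.0 - 6)/(10 - 6) × (5.0 - 8)/(10 - 8) = 0.062500

P(5.0) = 3×L_0(5.0) + 7×L_1(5.0) + 3×L_2(5.0) + 7×L_3(5.0)
P(5.0) = 7.000000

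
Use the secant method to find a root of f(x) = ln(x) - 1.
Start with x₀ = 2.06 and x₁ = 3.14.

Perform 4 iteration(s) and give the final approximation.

f(x) = ln(x) - 1
x₀ = 2.06, x₁ = 3.14

Secant formula: x_{n+1} = x_n - f(x_n)(x_n - x_{n-1})/(f(x_n) - f(x_{n-1}))

Iteration 1:
  f(2.060000) = -0.277294
  f(3.140000) = 0.144223
  x_2 = 3.140000 - 0.144223×(3.140000 - 2.060000)/(0.144223 - (-0.277294))
       = 2.770476
Iteration 2:
  f(3.140000) = 0.144223
  f(2.770476) = 0.019019
  x_3 = 2.770476 - 0.019019×(2.770476 - 3.140000)/(0.019019 - 0.144223)
       = 2.714343
Iteration 3:
  f(2.770476) = 0.019019
  f(2.714343) = -0.001450
  x_4 = 2.714343 - (-0.001450)×(2.714343 - 2.770476)/(-0.001450 - 0.019019)
       = 2.718320
Iteration 4:
  f(2.714343) = -0.001450
  f(2.718320) = 0.000014
  x_5 = 2.718320 - 0.000014×(2.718320 - 2.714343)/(0.000014 - (-0.001450))
       = 2.718282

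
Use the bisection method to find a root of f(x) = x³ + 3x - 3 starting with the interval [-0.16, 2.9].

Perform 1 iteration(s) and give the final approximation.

f(x) = x³ + 3x - 3
Initial interval: [-0.16, 2.9]

Iteration 1:
  c_1 = (-0.160000 + 2.900000)/2 = 1.370000
  f(c_1) = f(1.370000) = 3.681353
  f(a) × f(c) < 0, new interval: [-0.160000, 1.370000]

After 1 iteration(s), the approximation is c_1 = 1.370000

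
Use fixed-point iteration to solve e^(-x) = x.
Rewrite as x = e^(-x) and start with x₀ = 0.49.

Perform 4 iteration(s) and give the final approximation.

Equation: e^(-x) = x
Fixed-point form: x = e^(-x)
x₀ = 0.49

x_1 = g(0.490000) = 0.612626
x_2 = g(0.612626) = 0.541926
x_3 = g(0.541926) = 0.581627
x_4 = g(0.581627) = 0.558988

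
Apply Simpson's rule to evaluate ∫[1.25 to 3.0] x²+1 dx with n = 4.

f(x) = x²+1
a = 1.25, b = 3.0, n = 4
h = (b - a)/n = 0.437500

Simpson's rule: (h/3)[f(x₀) + 4f(x₁) + 2f(x₂) + ... + f(xₙ)]

x_0 = 1.2500, f(x_0) = 2.562500, coefficient = 1
x_1 = 1.6875, f(x_1) = 3.847656, coefficient = 4
x_2 = 2.1250, f(x_2) = 5.515625, coefficient = 2
x_3 = 2.5625, f(x_3) = 7.566406, coefficient = 4
x_4 = 3.0000, f(x_4) = 10.000000, coefficient = 1

I ≈ (0.437500/3) × 69.250000 = 10.098958
Exact value: 10.098958
Error: 0.000000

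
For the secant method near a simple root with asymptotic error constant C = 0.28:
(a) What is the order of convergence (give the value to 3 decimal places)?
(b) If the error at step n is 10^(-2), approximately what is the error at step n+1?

(a) Secant method has superlinear convergence with order φ = (1+√5)/2 ≈ 1.618.
    This means |e_{n+1}| ≈ C|e_n|^1.618.

(b) With |e_n| = 10^(-2) and C = 0.28:
    |e_{n+1}| ≈ 0.28 × (10^(-2))^1.618 = 0.28 × 10^(-3.24)

(a) ≈ 1.618 (golden ratio); (b) |e_{n+1}| ≈ 1.626e-04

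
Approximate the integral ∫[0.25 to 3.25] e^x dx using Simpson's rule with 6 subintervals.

f(x) = e^x
a = 0.25, b = 3.25, n = 6
h = (b - a)/n = 0.500000

Simpson's rule: (h/3)[f(x₀) + 4f(x₁) + 2f(x₂) + ... + f(xₙ)]

x_0 = 0.2500, f(x_0) = 1.284025, coefficient = 1
x_1 = 0.7500, f(x_1) = 2.117000, coefficient = 4
x_2 = 1.2500, f(x_2) = 3.490343, coefficient = 2
x_3 = 1.7500, f(x_3) = 5.754603, coefficient = 4
x_4 = 2.2500, f(x_4) = 9.487736, coefficient = 2
x_5 = 2.7500, f(x_5) = 15.642632, coefficient = 4
x_6 = 3.2500, f(x_6) = 25.790340, coefficient = 1

I ≈ (0.500000/3) × 147.087461 = 24.514577
Exact value: 24.506315
Error: 0.008262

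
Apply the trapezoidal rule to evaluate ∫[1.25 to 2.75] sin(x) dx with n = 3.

f(x) = sin(x)
a = 1.25, b = 2.75, n = 3
h = (b - a)/n = 0.500000

Trapezoidal rule: (h/2)[f(x₀) + 2f(x₁) + 2f(x₂) + ... + f(xₙ)]

x_0 = 1.2500, f(x_0) = 0.948985, coefficient = 1
x_1 = 1.7500, f(x_1) = 0.983986, coefficient = 2
x_2 = 2.2500, f(x_2) = 0.778073, coefficient = 2
x_3 = 2.7500, f(x_3) = 0.381661, coefficient = 1

I ≈ (0.500000/2) × 4.854764 = 1.213691
Exact value: 1.239625
Error: 0.025934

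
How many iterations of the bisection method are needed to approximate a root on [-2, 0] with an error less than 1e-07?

We need (b-a)/2^n ≤ 1e-07
(0 - (-2))/2^n ≤ 1e-07
2/2^n ≤ 1e-07
2^n ≥ 20000000
n ≥ log₂(20000000) = 24.25
n ≥ 25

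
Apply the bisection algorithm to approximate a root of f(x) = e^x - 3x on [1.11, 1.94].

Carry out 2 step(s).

f(x) = e^x - 3x
Initial interval: [1.11, 1.94]

Iteration 1:
  c_1 = (1.110000 + 1.940000)/2 = 1.525000
  f(c_1) = f(1.525000) = 0.020144
  f(a) × f(c) < 0, new interval: [1.110000, 1.525000]
Iteration 2:
  c_2 = (1.110000 + 1.525000)/2 = 1.317500
  f(c_2) = f(1.317500) = -0.218425
  f(a) × f(c) ≥ 0, new interval: [1.317500, 1.525000]

After 2 iteration(s), the approximation is c_2 = 1.317500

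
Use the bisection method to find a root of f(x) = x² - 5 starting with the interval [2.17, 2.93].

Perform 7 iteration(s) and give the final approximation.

f(x) = x² - 5
Initial interval: [2.17, 2.93]

Iteration 1:
  c_1 = (2.170000 + 2.930000)/2 = 2.550000
  f(c_1) = f(2.550000) = 1.502500
  f(a) × f(c) < 0, new interval: [2.170000, 2.550000]
Iteration 2:
  c_2 = (2.170000 + 2.550000)/2 = 2.360000
  f(c_2) = f(2.360000) = 0.569600
  f(a) × f(c) < 0, new interval: [2.170000, 2.360000]
Iteration 3:
  c_3 = (2.170000 + 2.360000)/2 = 2.265000
  f(c_3) = f(2.265000) = 0.130225
  f(a) × f(c) < 0, new interval: [2.170000, 2.265000]
Iteration 4:
  c_4 = (2.170000 + 2.265000)/2 = 2.217500
  f(c_4) = f(2.217500) = -0.082694
  f(a) × f(c) ≥ 0, new interval: [2.217500, 2.265000]
Iteration 5:
  c_5 = (2.217500 + 2.265000)/2 = 2.241250
  f(c_5) = f(2.241250) = 0.023202
  f(a) × f(c) < 0, new interval: [2.217500, 2.241250]
Iteration 6:
  c_6 = (2.217500 + 2.241250)/2 = 2.229375
  f(c_6) = f(2.229375) = -0.029887
  f(a) × f(c) ≥ 0, new interval: [2.229375, 2.241250]
Iteration 7:
  c_7 = (2.229375 + 2.241250)/2 = 2.235313
  f(c_7) = f(2.235313) = -0.003378
  f(a) × f(c) ≥ 0, new interval: [2.235313, 2.241250]

After 7 iteration(s), the approximation is c_7 = 2.235313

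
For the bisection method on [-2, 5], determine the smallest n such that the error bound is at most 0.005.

We need (b-a)/2^n ≤ 0.005
(5 - (-2))/2^n ≤ 0.005
7/2^n ≤ 0.005
2^n ≥ 1400
n ≥ log₂(1400) = 10.45
n ≥ 11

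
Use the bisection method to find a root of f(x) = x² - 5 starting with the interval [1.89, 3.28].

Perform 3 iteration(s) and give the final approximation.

f(x) = x² - 5
Initial interval: [1.89, 3.28]

Iteration 1:
  c_1 = (1.890000 + 3.280000)/2 = 2.585000
  f(c_1) = f(2.585000) = 1.682225
  f(a) × f(c) < 0, new interval: [1.890000, 2.585000]
Iteration 2:
  c_2 = (1.890000 + 2.585000)/2 = 2.237500
  f(c_2) = f(2.237500) = 0.006406
  f(a) × f(c) < 0, new interval: [1.890000, 2.237500]
Iteration 3:
  c_3 = (1.890000 + 2.237500)/2 = 2.063750
  f(c_3) = f(2.063750) = -0.740936
  f(a) × f(c) ≥ 0, new interval: [2.063750, 2.237500]

After 3 iteration(s), the approximation is c_3 = 2.063750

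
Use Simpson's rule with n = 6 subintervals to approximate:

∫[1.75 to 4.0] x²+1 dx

f(x) = x²+1
a = 1.75, b = 4.0, n = 6
h = (b - a)/n = 0.375000

Simpson's rule: (h/3)[f(x₀) + 4f(x₁) + 2f(x₂) + ... + f(xₙ)]

x_0 = 1.7500, f(x_0) = 4.062500, coefficient = 1
x_1 = 2.1250, f(x_1) = 5.515625, coefficient = 4
x_2 = 2.5000, f(x_2) = 7.250000, coefficient = 2
x_3 = 2.8750, f(x_3) = 9.265625, coefficient = 4
x_4 = 3.2500, f(x_4) = 11.562500, coefficient = 2
x_5 = 3.6250, f(x_5) = 14.140625, coefficient = 4
x_6 = 4.0000, f(x_6) = 17.000000, coefficient = 1

I ≈ (0.375000/3) × 174.375000 = 21.796875
Exact value: 21.796875
Error: 0.000000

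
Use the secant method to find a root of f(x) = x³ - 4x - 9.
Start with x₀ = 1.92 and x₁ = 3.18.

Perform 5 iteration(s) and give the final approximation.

f(x) = x³ - 4x - 9
x₀ = 1.92, x₁ = 3.18

Secant formula: x_{n+1} = x_n - f(x_n)(x_n - x_{n-1})/(f(x_n) - f(x_{n-1}))

Iteration 1:
  f(1.920000) = -9.602112
  f(3.180000) = 10.437432
  x_2 = 3.180000 - 10.437432×(3.180000 - 1.920000)/(10.437432 - (-9.602112))
       = 2.523739
Iteration 2:
  f(3.180000) = 10.437432
  f(2.523739) = -3.020605
  x_3 = 2.523739 - (-3.020605)×(2.523739 - 3.180000)/(-3.020605 - 10.437432)
       = 2.671035
Iteration 3:
  f(2.523739) = -3.020605
  f(2.671035) = -0.627841
  x_4 = 2.671035 - (-0.627841)×(2.671035 - 2.523739)/(-0.627841 - (-3.020605))
       = 2.709684
Iteration 4:
  f(2.671035) = -0.627841
  f(2.709684) = 0.056806
  x_5 = 2.709684 - 0.056806×(2.709684 - 2.671035)/(0.056806 - (-0.627841))
       = 2.706477
Iteration 5:
  f(2.709684) = 0.056806
  f(2.706477) = -0.000919
  x_6 = 2.706477 - (-0.000919)×(2.706477 - 2.709684)/(-0.000919 - 0.056806)
       = 2.706528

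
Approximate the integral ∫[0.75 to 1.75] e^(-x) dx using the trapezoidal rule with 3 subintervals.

f(x) = e^(-x)
a = 0.75, b = 1.75, n = 3
h = (b - a)/n = 0.333333

Trapezoidal rule: (h/2)[f(x₀) + 2f(x₁) + 2f(x₂) + ... + f(xₙ)]

x_0 = 0.7500, f(x_0) = 0.472367, coefficient = 1
x_1 = 1.0833, f(x_1) = 0.338465, coefficient = 2
x_2 = 1.4167, f(x_2) = 0.242521, coefficient = 2
x_3 = 1.7500, f(x_3) = 0.173774, coefficient = 1

I ≈ (0.333333/2) × 1.808113 = 0.301352
Exact value: 0.298593
Error: 0.002760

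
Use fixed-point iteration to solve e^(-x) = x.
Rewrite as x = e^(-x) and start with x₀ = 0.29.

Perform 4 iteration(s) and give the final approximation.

Equation: e^(-x) = x
Fixed-point form: x = e^(-x)
x₀ = 0.29

x_1 = g(0.290000) = 0.748264
x_2 = g(0.748264) = 0.473187
x_3 = g(0.473187) = 0.623013
x_4 = g(0.623013) = 0.536326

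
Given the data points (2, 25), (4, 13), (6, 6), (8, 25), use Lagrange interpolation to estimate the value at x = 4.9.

Lagrange interpolation formula:
P(x) = Σ yᵢ × Lᵢ(x)
where Lᵢ(x) = Π_{j≠i} (x - xⱼ)/(xᵢ - xⱼ)

L_0(4.9) = (4.9 - 4)/(2 - 4) × (4.9 - 6)/(2 - 6) × (4.9 - 8)/(2 - 8) = -0.063937
L_1(4.9) = (4.9 - 2)/(4 - 2) × (4.9 - 6)/(4 - 6) × (4.9 - 8)/(4 - 8) = 0.618062
L_2(4.9) = (4.9 - 2)/(6 - 2) × (4.9 - 4)/(6 - 4) × (4.9 - 8)/(6 - 8) = 0.505688
L_3(4.9) = (4.9 - 2)/(8 - 2) × (4.9 - 4)/(8 - 4) × (4.9 - 6)/(8 - 6) = -0.059813

P(4.9) = 25×L_0(4.9) + 13×L_1(4.9) + 6×L_2(4.9) + 25×L_3(4.9)
P(4.9) = 7.975187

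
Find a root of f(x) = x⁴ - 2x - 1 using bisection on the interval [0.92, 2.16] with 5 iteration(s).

f(x) = x⁴ - 2x - 1
Initial interval: [0.92, 2.16]

Iteration 1:
  c_1 = (0.920000 + 2.160000)/2 = 1.540000
  f(c_1) = f(1.540000) = 1.544487
  f(a) × f(c) < 0, new interval: [0.920000, 1.540000]
Iteration 2:
  c_2 = (0.920000 + 1.540000)/2 = 1.230000
  f(c_2) = f(1.230000) = -1.171134
  f(a) × f(c) ≥ 0, new interval: [1.230000, 1.540000]
Iteration 3:
  c_3 = (1.230000 + 1.540000)/2 = 1.385000
  f(c_3) = f(1.385000) = -0.090413
  f(a) × f(c) ≥ 0, new interval: [1.385000, 1.540000]
Iteration 4:
  c_4 = (1.385000 + 1.540000)/2 = 1.462500
  f(c_4) = f(1.462500) = 0.649920
  f(a) × f(c) < 0, new interval: [1.385000, 1.462500]
Iteration 5:
  c_5 = (1.385000 + 1.462500)/2 = 1.423750
  f(c_5) = f(1.423750) = 0.261489
  f(a) × f(c) < 0, new interval: [1.385000, 1.423750]

After 5 iteration(s), the approximation is c_5 = 1.423750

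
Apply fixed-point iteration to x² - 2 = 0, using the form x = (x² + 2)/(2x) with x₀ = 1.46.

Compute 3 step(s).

Equation: x² - 2 = 0
Fixed-point form: x = (x² + 2)/(2x)
x₀ = 1.46

x_1 = g(1.460000) = 1.414932
x_2 = g(1.414932) = 1.414214
x_3 = g(1.414214) = 1.414214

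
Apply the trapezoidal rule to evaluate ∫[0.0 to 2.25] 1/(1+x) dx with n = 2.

f(x) = 1/(1+x)
a = 0.0, b = 2.25, n = 2
h = (b - a)/n = 1.125000

Trapezoidal rule: (h/2)[f(x₀) + 2f(x₁) + 2f(x₂) + ... + f(xₙ)]

x_0 = 0.0000, f(x_0) = 1.000000, coefficient = 1
x_1 = 1.1250, f(x_1) = 0.470588, coefficient = 2
x_2 = 2.2500, f(x_2) = 0.307692, coefficient = 1

I ≈ (1.125000/2) × 2.248869 = 1.264989
Exact value: 1.178655
Error: 0.086334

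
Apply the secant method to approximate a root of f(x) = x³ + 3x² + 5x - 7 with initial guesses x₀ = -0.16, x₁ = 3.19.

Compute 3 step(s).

f(x) = x³ + 3x² + 5x - 7
x₀ = -0.16, x₁ = 3.19

Secant formula: x_{n+1} = x_n - f(x_n)(x_n - x_{n-1})/(f(x_n) - f(x_{n-1}))

Iteration 1:
  f(-0.160000) = -7.727296
  f(3.190000) = 71.940059
  x_2 = 3.190000 - 71.940059×(3.190000 - (-0.160000))/(71.940059 - (-7.727296))
       = 0.164932
Iteration 2:
  f(3.190000) = 71.940059
  f(0.164932) = -6.089248
  x_3 = 0.164932 - (-6.089248)×(0.164932 - 3.190000)/(-6.089248 - 71.940059)
       = 0.401002
Iteration 3:
  f(0.164932) = -6.089248
  f(0.401002) = -4.448102
  x_4 = 0.401002 - (-4.448102)×(0.401002 - 0.164932)/(-4.448102 - (-6.089248))
       = 1.040838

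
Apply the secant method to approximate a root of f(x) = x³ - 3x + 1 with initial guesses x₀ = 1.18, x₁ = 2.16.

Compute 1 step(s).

f(x) = x³ - 3x + 1
x₀ = 1.18, x₁ = 2.16

Secant formula: x_{n+1} = x_n - f(x_n)(x_n - x_{n-1})/(f(x_n) - f(x_{n-1}))

Iteration 1:
  f(1.180000) = -0.896968
  f(2.160000) = 4.597696
  x_2 = 2.160000 - 4.597696×(2.160000 - 1.180000)/(4.597696 - (-0.896968))
       = 1.339979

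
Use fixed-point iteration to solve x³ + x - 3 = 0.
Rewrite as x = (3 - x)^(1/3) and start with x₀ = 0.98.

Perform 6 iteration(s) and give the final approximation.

Equation: x³ + x - 3 = 0
Fixed-point form: x = (3 - x)^(1/3)
x₀ = 0.98

x_1 = g(0.980000) = 1.264107
x_2 = g(1.264107) = 1.201824
x_3 = g(1.201824) = 1.216029
x_4 = g(1.216029) = 1.212819
x_5 = g(1.212819) = 1.213546
x_6 = g(1.213546) = 1.213381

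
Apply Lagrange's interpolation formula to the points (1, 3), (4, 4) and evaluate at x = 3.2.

Lagrange interpolation formula:
P(x) = Σ yᵢ × Lᵢ(x)
where Lᵢ(x) = Π_{j≠i} (x - xⱼ)/(xᵢ - xⱼ)

L_0(3.2) = (3.2 - 4)/(1 - 4) = 0.266667
L_1(3.2) = (3.2 - 1)/(4 - 1) = 0.733333

P(3.2) = 3×L_0(3.2) + 4×L_1(3.2)
P(3.2) = 3.733333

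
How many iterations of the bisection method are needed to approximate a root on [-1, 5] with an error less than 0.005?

We need (b-a)/2^n ≤ 0.005
(5 - (-1))/2^n ≤ 0.005
6/2^n ≤ 0.005
2^n ≥ 1200
n ≥ log₂(1200) = 10.23
n ≥ 11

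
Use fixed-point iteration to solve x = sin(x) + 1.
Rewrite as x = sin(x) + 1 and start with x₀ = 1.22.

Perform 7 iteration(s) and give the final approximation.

Equation: x = sin(x) + 1
Fixed-point form: x = sin(x) + 1
x₀ = 1.22

x_1 = g(1.220000) = 1.939099
x_2 = g(1.939099) = 1.932940
x_3 = g(1.932940) = 1.935140
x_4 = g(1.935140) = 1.934358
x_5 = g(1.934358) = 1.934636
x_6 = g(1.934636) = 1.934537
x_7 = g(1.934537) = 1.934572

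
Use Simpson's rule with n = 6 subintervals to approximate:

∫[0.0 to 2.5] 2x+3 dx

f(x) = 2x+3
a = 0.0, b = 2.5, n = 6
h = (b - a)/n = 0.416667

Simpson's rule: (h/3)[f(x₀) + 4f(x₁) + 2f(x₂) + ... + f(xₙ)]

x_0 = 0.0000, f(x_0) = 3.000000, coefficient = 1
x_1 = 0.4167, f(x_1) = 3.833333, coefficient = 4
x_2 = 0.8333, f(x_2) = 4.666667, coefficient = 2
x_3 = 1.2500, f(x_3) = 5.500000, coefficient = 4
x_4 = 1.6667, f(x_4) = 6.333333, coefficient = 2
x_5 = 2.0833, f(x_5) = 7.166667, coefficient = 4
x_6 = 2.5000, f(x_6) = 8.000000, coefficient = 1

I ≈ (0.416667/3) × 99.000000 = 13.750000
Exact value: 13.750000
Error: 0.000000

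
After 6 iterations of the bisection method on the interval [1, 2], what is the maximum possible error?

Bisection error bound: |error| ≤ (b-a)/2^n
|error| ≤ (2 - 1)/2^6 = 1/2^6
|error| ≤ 0.0156250000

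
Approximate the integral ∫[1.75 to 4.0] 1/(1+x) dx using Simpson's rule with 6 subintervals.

f(x) = 1/(1+x)
a = 1.75, b = 4.0, n = 6
h = (b - a)/n = 0.375000

Simpson's rule: (h/3)[f(x₀) + 4f(x₁) + 2f(x₂) + ... + f(xₙ)]

x_0 = 1.7500, f(x_0) = 0.363636, coefficient = 1
x_1 = 2.1250, f(x_1) = 0.320000, coefficient = 4
x_2 = 2.5000, f(x_2) = 0.285714, coefficient = 2
x_3 = 2.8750, f(x_3) = 0.258065, coefficient = 4
x_4 = 3.2500, f(x_4) = 0.235294, coefficient = 2
x_5 = 3.6250, f(x_5) = 0.216216, coefficient = 4
x_6 = 4.0000, f(x_6) = 0.200000, coefficient = 1

I ≈ (0.375000/3) × 4.782776 = 0.597847
Exact value: 0.597837
Error: 0.000010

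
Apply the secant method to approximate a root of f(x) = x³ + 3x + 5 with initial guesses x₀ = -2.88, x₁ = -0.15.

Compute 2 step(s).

f(x) = x³ + 3x + 5
x₀ = -2.88, x₁ = -0.15

Secant formula: x_{n+1} = x_n - f(x_n)(x_n - x_{n-1})/(f(x_n) - f(x_{n-1}))

Iteration 1:
  f(-2.880000) = -27.527872
  f(-0.150000) = 4.546625
  x_2 = -0.150000 - 4.546625×(-0.150000 - (-2.880000))/(4.546625 - (-27.527872))
       = -0.536983
Iteration 2:
  f(-0.150000) = 4.546625
  f(-0.536983) = 3.234211
  x_3 = -0.536983 - 3.234211×(-0.536983 - (-0.150000))/(3.234211 - 4.546625)
       = -1.490634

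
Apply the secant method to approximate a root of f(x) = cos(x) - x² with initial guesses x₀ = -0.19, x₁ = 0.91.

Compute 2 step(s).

f(x) = cos(x) - x²
x₀ = -0.19, x₁ = 0.91

Secant formula: x_{n+1} = x_n - f(x_n)(x_n - x_{n-1})/(f(x_n) - f(x_{n-1}))

Iteration 1:
  f(-0.190000) = 0.945904
  f(0.910000) = -0.214354
  x_2 = 0.910000 - (-0.214354)×(0.910000 - (-0.190000))/(-0.214354 - 0.945904)
       = 0.706778
Iteration 2:
  f(0.910000) = -0.214354
  f(0.706778) = 0.260922
  x_3 = 0.706778 - 0.260922×(0.706778 - 0.910000)/(0.260922 - (-0.214354))
       = 0.818345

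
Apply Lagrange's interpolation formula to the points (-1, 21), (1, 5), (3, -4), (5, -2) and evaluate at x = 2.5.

Lagrange interpolation formula:
P(x) = Σ yᵢ × Lᵢ(x)
where Lᵢ(x) = Π_{j≠i} (x - xⱼ)/(xᵢ - xⱼ)

L_0(2.5) = (2.5 - 1)/(-1 - 1) × (2.5 - 3)/(-1 - 3) × (2.5 - 5)/(-1 - 5) = -0.039062
L_1(2.5) = (2.5 - (-1))/(1 - (-1)) × (2.5 - 3)/(1 - 3) × (2.5 - 5)/(1 - 5) = 0.273438
L_2(2.5) = (2.5 - (-1))/(3 - (-1)) × (2.5 - 1)/(3 - 1) × (2.5 - 5)/(3 - 5) = 0.820312
L_3(2.5) = (2.5 - (-1))/(5 - (-1)) × (2.5 - 1)/(5 - 1) × (2.5 - 3)/(5 - 3) = -0.054688

P(2.5) = 21×L_0(2.5) + 5×L_1(2.5) + (-4)×L_2(2.5) + (-2)×L_3(2.5)
P(2.5) = -2.625000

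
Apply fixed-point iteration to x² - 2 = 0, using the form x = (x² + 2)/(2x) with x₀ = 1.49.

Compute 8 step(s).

Equation: x² - 2 = 0
Fixed-point form: x = (x² + 2)/(2x)
x₀ = 1.49

x_1 = g(1.490000) = 1.416141
x_2 = g(1.416141) = 1.414215
x_3 = g(1.414215) = 1.414214
x_4 = g(1.414214) = 1.414214
x_5 = g(1.414214) = 1.414214
x_6 = g(1.414214) = 1.414214
x_7 = g(1.414214) = 1.414214
x_8 = g(1.414214) = 1.414214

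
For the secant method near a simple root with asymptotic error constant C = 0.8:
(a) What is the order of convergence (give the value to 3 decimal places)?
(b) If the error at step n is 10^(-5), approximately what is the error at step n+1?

(a) Secant method has superlinear convergence with order φ = (1+√5)/2 ≈ 1.618.
    This means |e_{n+1}| ≈ C|e_n|^1.618.

(b) With |e_n| = 10^(-5) and C = 0.8:
    |e_{n+1}| ≈ 0.8 × (10^(-5))^1.618 = 0.8 × 10^(-8.09)

(a) ≈ 1.618 (golden ratio); (b) |e_{n+1}| ≈ 6.500e-09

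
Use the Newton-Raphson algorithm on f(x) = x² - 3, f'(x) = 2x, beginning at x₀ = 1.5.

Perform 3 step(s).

f(x) = x² - 3
f'(x) = 2x
x₀ = 1.5

Newton-Raphson formula: x_{n+1} = x_n - f(x_n)/f'(x_n)

Iteration 1:
  f(1.500000) = -0.750000
  f'(1.500000) = 3.000000
  x_1 = 1.500000 - (-0.750000)/3.000000 = 1.750000
Iteration 2:
  f(1.750000) = 0.062500
  f'(1.750000) = 3.500000
  x_2 = 1.750000 - 0.062500/3.500000 = 1.732143
Iteration 3:
  f(1.732143) = 0.000319
  f'(1.732143) = 3.464286
  x_3 = 1.732143 - 0.000319/3.464286 = 1.732051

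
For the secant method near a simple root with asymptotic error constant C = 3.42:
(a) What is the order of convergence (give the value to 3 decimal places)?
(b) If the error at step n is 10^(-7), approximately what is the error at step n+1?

(a) Secant method has superlinear convergence with order φ = (1+√5)/2 ≈ 1.618.
    This means |e_{n+1}| ≈ C|e_n|^1.618.

(b) With |e_n| = 10^(-7) and C = 3.42:
    |e_{n+1}| ≈ 3.42 × (10^(-7))^1.618 = 3.42 × 10^(-11.33)

(a) ≈ 1.618 (golden ratio); (b) |e_{n+1}| ≈ 1.614e-11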